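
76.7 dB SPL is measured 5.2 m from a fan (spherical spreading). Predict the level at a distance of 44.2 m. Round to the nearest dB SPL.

For a point source, L₂ = L₁ − 20·log₁₀(r₂/r₁).
L₂ = 76.7 − 20·log₁₀(44.2/5.2) = 76.7 − 18.588 = 58.11 dB SPL.

58 dB SPL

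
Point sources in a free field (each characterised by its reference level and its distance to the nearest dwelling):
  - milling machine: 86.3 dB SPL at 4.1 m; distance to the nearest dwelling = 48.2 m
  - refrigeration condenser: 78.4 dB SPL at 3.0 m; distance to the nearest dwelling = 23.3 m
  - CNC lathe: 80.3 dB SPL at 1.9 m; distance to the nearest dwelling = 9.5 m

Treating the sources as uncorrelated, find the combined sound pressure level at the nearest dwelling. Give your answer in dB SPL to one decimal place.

69.3 dB SPL

Apply inverse-square spreading to bring every level to the receiver, then sum 10^(L/10).
milling machine: 86.3 − 20·log₁₀(48.2/4.1) = 86.3 − 21.41 = 64.89 dB SPL.
refrigeration condenser: 78.4 − 20·log₁₀(23.3/3.0) = 78.4 − 17.80 = 60.60 dB SPL.
CNC lathe: 80.3 − 20·log₁₀(9.5/1.9) = 80.3 − 13.98 = 66.32 dB SPL.
Σ 10^(L/10) = 8.520e+06 → L_total = 10·log₁₀(8.520e+06) = 69.30 dB SPL.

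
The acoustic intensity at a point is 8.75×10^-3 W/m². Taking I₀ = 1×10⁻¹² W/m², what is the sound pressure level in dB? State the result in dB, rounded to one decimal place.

L = 10·log₁₀(I/I₀) = 10·log₁₀(8.75×10^-3/10⁻¹²) = 10·log₁₀(8.75×10^9).
L = 10·(0.9420 + 9) = 99.42 dB.

99.4 dB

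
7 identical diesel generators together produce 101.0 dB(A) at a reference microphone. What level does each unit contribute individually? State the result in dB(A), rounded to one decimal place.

7 equal contributions raise the level by 10·log₁₀ 7 = 8.451 dB, so each unit alone gives 101.0 − 8.451.

92.5 dB(A)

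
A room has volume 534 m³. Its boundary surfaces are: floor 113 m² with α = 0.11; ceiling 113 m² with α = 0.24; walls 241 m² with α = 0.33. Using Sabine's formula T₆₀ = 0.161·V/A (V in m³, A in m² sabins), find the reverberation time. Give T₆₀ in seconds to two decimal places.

0.72 s

Total absorption A = 113·0.11 + 113·0.24 + 241·0.33 = 119.08 m² sabins.
T₆₀ = 0.161 × 534 / 119.08 = 0.722 s.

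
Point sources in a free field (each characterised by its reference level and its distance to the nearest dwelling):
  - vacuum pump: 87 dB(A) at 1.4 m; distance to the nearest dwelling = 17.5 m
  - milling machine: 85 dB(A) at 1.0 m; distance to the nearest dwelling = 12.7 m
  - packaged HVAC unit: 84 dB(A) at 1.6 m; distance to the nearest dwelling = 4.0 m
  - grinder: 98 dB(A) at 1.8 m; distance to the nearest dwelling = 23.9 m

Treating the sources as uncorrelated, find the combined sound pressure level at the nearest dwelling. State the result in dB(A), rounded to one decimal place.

Apply inverse-square spreading to bring every level to the receiver, then sum 10^(L/10).
vacuum pump: 87 − 20·log₁₀(17.5/1.4) = 87 − 21.94 = 65.06 dB(A).
milling machine: 85 − 20·log₁₀(12.7/1.0) = 85 − 22.08 = 62.92 dB(A).
packaged HVAC unit: 84 − 20·log₁₀(4.0/1.6) = 84 − 7.96 = 76.04 dB(A).
grinder: 98 − 20·log₁₀(23.9/1.8) = 98 − 22.46 = 75.54 dB(A).
Σ 10^(L/10) = 8.115e+07 → L_total = 10·log₁₀(8.115e+07) = 79.09 dB(A).

79.1 dB(A)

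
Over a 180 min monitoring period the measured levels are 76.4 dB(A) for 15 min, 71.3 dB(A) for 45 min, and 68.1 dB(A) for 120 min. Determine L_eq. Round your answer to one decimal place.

70.5 dB(A)

The energy average is taken in the linear domain: L_eq = 10·log₁₀[(Σ tᵢ·10^(Lᵢ/10))/T], T = 180 min.
Σ tᵢ·10^(Lᵢ/10) = 15·10^(76.4/10) + 45·10^(71.3/10) + 120·10^(68.1/10) = 2.037e+09.
L_eq = 10·log₁₀(2.037e+09/180) = 70.54 dB(A).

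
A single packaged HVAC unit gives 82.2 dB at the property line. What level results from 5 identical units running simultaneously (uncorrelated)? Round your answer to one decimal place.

89.2 dB

L_total = L₁ + 10·log₁₀ N for N identical incoherent sources.
L_total = 82.2 + 10·log₁₀(5) = 82.2 + 6.990 = 89.19 dB.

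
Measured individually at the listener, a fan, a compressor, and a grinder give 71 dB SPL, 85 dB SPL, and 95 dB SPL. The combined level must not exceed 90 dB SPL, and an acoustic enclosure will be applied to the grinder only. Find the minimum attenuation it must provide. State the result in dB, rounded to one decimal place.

Everything except the grinder sums to 10^(71/10) + 10^(85/10) = 3.288e+08 in linear terms, 85.17 dB SPL.
The limit corresponds to 10^(90/10) = 1.000e+09; subtracting the fixed part leaves 6.712e+08 for the grinder, i.e. 88.27 dB SPL.
So the grinder must be reduced from 95 to 88.27 dB SPL: IL = 6.73 dB.

6.7 dB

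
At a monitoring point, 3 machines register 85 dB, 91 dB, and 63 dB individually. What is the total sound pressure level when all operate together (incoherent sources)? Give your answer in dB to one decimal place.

Incoherent sources combine by intensity addition: L_total = 10·log₁₀(Σ 10^(L_i/10)).
Σ 10^(L/10) = 10^(85/10) + 10^(91/10) + 10^(63/10) = 1.577e+09.
L_total = 10·log₁₀(1.577e+09) = 91.98 dB.

92.0 dB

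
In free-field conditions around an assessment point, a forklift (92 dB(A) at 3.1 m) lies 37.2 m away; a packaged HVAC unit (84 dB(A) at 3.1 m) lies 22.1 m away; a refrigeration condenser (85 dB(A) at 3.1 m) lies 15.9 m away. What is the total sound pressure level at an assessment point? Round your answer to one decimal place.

Propagate each source to the receiver with L = L_ref − 20·log₁₀(r/r_ref), then add intensities.
forklift: 92 − 20·log₁₀(37.2/3.1) = 92 − 21.58 = 70.42 dB(A).
packaged HVAC unit: 84 − 20·log₁₀(22.1/3.1) = 84 − 17.06 = 66.94 dB(A).
refrigeration condenser: 85 − 20·log₁₀(15.9/3.1) = 85 − 14.20 = 70.80 dB(A).
Σ 10^(L/10) = 2.797e+07 → L_total = 10·log₁₀(2.797e+07) = 74.47 dB(A).

74.5 dB(A)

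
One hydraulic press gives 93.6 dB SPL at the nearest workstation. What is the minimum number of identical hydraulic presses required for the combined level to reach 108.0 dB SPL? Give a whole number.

Need L₁ + 10·log₁₀ N ≥ 108.0, i.e. log₁₀ N ≥ 1.44.
N ≥ 10^(14.4/10) = 27.542, so N = 28.

28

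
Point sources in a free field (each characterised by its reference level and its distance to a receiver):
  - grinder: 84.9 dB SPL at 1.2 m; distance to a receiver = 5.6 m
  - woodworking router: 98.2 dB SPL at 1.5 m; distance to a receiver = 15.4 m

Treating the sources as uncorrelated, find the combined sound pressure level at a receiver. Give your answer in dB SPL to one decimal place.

Propagate each source to the receiver with L = L_ref − 20·log₁₀(r/r_ref), then add intensities.
grinder: 84.9 − 20·log₁₀(5.6/1.2) = 84.9 − 13.38 = 71.52 dB SPL.
woodworking router: 98.2 − 20·log₁₀(15.4/1.5) = 98.2 − 20.23 = 77.97 dB SPL.
Σ 10^(L/10) = 7.687e+07 → L_total = 10·log₁₀(7.687e+07) = 78.86 dB SPL.

78.9 dB SPL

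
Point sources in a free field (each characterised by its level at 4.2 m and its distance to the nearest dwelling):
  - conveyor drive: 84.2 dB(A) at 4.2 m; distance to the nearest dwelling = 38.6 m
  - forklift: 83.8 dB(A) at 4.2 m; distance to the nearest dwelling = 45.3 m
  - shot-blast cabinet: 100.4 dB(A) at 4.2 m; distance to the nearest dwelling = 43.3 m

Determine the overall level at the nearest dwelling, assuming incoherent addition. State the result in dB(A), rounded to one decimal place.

80.3 dB(A)

Apply inverse-square spreading to bring every level to the receiver, then sum 10^(L/10).
conveyor drive: 84.2 − 20·log₁₀(38.6/4.2) = 84.2 − 19.27 = 64.93 dB(A).
forklift: 83.8 − 20·log₁₀(45.3/4.2) = 83.8 − 20.66 = 63.14 dB(A).
shot-blast cabinet: 100.4 − 20·log₁₀(43.3/4.2) = 100.4 − 20.26 = 80.14 dB(A).
Σ 10^(L/10) = 1.083e+08 → L_total = 10·log₁₀(1.083e+08) = 80.35 dB(A).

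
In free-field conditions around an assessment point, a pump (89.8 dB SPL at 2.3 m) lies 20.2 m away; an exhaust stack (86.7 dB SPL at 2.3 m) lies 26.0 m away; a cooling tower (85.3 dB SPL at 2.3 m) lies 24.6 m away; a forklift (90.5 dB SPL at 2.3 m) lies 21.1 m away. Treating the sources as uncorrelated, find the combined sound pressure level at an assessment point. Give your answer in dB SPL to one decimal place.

Propagate each source to the receiver with L = L_ref − 20·log₁₀(r/r_ref), then add intensities.
pump: 89.8 − 20·log₁₀(20.2/2.3) = 89.8 − 18.87 = 70.93 dB SPL.
exhaust stack: 86.7 − 20·log₁₀(26.0/2.3) = 86.7 − 21.06 = 65.64 dB SPL.
cooling tower: 85.3 − 20·log₁₀(24.6/2.3) = 85.3 − 20.58 = 64.72 dB SPL.
forklift: 90.5 − 20·log₁₀(21.1/2.3) = 90.5 − 19.25 = 71.25 dB SPL.
Σ 10^(L/10) = 3.234e+07 → L_total = 10·log₁₀(3.234e+07) = 75.10 dB SPL.

75.1 dB SPL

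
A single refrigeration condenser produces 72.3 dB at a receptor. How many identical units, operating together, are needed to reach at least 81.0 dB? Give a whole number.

N identical sources give L₁ + 10·log₁₀ N, so require 10·log₁₀ N ≥ 81.0 − 72.3 = 8.7 dB.
N ≥ 10^(8.7/10) = 7.413, so N = 8.

8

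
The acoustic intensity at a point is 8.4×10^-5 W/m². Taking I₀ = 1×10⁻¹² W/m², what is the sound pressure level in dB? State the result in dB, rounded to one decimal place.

79.2 dB

Dividing by I₀ shifts the exponent by 12: I/I₀ = 8.4×10^7.
L = 10·(0.9243 + 7) = 79.24 dB.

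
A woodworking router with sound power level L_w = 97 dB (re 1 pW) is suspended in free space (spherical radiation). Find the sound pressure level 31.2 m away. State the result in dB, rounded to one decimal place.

The power spreads over a sphere of area 4π·r², so L_p = L_w − 10·log₁₀(4π·r²).
4π·r² = 1.223e+04 m², 10·log₁₀ of that is 40.875 dB.
L_p = 97 − 40.875 = 56.12 dB.

56.1 dB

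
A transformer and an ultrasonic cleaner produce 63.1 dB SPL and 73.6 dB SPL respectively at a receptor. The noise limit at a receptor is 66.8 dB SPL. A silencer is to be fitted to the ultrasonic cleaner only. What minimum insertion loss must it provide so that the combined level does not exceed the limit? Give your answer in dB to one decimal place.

9.2 dB

Fixed contribution from the other source: Σ 10^(L/10) = 10^(63.1/10) = 2.042e+06 (63.10 dB SPL).
The limit corresponds to 10^(66.8/10) = 4.786e+06; subtracting the fixed part leaves 2.745e+06 for the ultrasonic cleaner, i.e. 64.38 dB SPL.
Required insertion loss = 73.6 − 64.38 = 9.22 dB.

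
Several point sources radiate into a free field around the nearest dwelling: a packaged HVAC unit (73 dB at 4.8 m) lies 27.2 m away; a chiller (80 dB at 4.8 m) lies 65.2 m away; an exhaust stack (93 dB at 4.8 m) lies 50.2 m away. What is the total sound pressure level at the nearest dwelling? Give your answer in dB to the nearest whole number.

73 dB

Apply inverse-square spreading to bring every level to the receiver, then sum 10^(L/10).
packaged HVAC unit: 73 − 20·log₁₀(27.2/4.8) = 73 − 15.07 = 57.93 dB.
chiller: 80 − 20·log₁₀(65.2/4.8) = 80 − 22.66 = 57.34 dB.
exhaust stack: 93 − 20·log₁₀(50.2/4.8) = 93 − 20.39 = 72.61 dB.
Σ 10^(L/10) = 1.941e+07 → L_total = 10·log₁₀(1.941e+07) = 72.88 dB.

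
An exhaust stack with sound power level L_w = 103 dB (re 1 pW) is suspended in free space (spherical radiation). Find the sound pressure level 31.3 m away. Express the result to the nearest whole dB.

62 dB

Free-field spherical radiation: L_p = L_w − 10·log₁₀(4π·r²), r = 31.3 m.
4π·r² = 1.231e+04 m², 10·log₁₀ of that is 40.903 dB.
L_p = 103 − 40.903 = 62.10 dB.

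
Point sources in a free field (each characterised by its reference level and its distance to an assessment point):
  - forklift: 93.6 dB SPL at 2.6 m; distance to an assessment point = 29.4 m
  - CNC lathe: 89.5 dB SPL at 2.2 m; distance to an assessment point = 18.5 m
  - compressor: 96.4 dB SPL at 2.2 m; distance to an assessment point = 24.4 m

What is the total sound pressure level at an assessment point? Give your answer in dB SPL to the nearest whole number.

78 dB SPL

Apply inverse-square spreading to bring every level to the receiver, then sum 10^(L/10).
forklift: 93.6 − 20·log₁₀(29.4/2.6) = 93.6 − 21.07 = 72.53 dB SPL.
CNC lathe: 89.5 − 20·log₁₀(18.5/2.2) = 89.5 − 18.49 = 71.01 dB SPL.
compressor: 96.4 − 20·log₁₀(24.4/2.2) = 96.4 − 20.90 = 75.50 dB SPL.
Σ 10^(L/10) = 6.601e+07 → L_total = 10·log₁₀(6.601e+07) = 78.20 dB SPL.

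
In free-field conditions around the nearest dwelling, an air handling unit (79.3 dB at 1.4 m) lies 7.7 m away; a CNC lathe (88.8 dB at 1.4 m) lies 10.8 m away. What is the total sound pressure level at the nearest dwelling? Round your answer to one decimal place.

71.9 dB

First find each source's level at the receiver (point-source: −20·log₁₀(r/r_ref)), then combine on an intensity basis.
air handling unit: 79.3 − 20·log₁₀(7.7/1.4) = 79.3 − 14.81 = 64.49 dB.
CNC lathe: 88.8 − 20·log₁₀(10.8/1.4) = 88.8 − 17.75 = 71.05 dB.
Σ 10^(L/10) = 1.556e+07 → L_total = 10·log₁₀(1.556e+07) = 71.92 dB.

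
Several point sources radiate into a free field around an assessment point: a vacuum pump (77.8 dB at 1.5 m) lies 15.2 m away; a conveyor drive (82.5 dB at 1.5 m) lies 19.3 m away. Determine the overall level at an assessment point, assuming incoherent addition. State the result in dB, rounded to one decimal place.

First find each source's level at the receiver (point-source: −20·log₁₀(r/r_ref)), then combine on an intensity basis.
vacuum pump: 77.8 − 20·log₁₀(15.2/1.5) = 77.8 − 20.12 = 57.68 dB.
conveyor drive: 82.5 − 20·log₁₀(19.3/1.5) = 82.5 − 22.19 = 60.31 dB.
Σ 10^(L/10) = 1.661e+06 → L_total = 10·log₁₀(1.661e+06) = 62.20 dB.

62.2 dB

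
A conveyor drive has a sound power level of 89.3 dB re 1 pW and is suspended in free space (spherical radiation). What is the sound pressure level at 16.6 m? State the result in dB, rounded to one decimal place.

53.9 dB

L_p = L_w − 10·log₁₀(4π·r²) with r = 16.6 m.
4π·r² = 3463 m², 10·log₁₀ of that is 35.394 dB.
L_p = 89.3 − 35.394 = 53.91 dB.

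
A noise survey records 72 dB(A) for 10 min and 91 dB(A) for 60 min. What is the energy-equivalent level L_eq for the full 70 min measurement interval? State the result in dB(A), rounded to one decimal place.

90.3 dB(A)

Weight each interval's intensity by its duration and average over T = 70 min:
Σ tᵢ·10^(Lᵢ/10) = 10·10^(72/10) + 60·10^(91/10) = 7.569e+10.
L_eq = 10·log₁₀(7.569e+10/70) = 90.34 dB(A).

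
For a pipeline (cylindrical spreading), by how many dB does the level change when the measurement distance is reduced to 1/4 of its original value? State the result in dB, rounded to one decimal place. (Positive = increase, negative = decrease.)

+6.0 dB

Line-source spreading: ΔL = −10·log₁₀(r₂/r₁).
ΔL = −10·log₁₀(0.25) = +6.02 dB.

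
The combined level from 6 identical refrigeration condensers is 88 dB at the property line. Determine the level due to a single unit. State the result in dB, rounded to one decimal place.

80.2 dB

6 equal contributions raise the level by 10·log₁₀ 6 = 7.782 dB, so each unit alone gives 88 − 7.782.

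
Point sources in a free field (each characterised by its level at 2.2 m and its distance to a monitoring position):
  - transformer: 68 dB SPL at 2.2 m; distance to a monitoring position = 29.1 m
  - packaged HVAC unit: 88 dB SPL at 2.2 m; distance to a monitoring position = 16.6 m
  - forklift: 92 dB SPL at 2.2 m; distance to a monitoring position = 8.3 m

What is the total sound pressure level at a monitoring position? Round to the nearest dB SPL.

81 dB SPL

Apply inverse-square spreading to bring every level to the receiver, then sum 10^(L/10).
transformer: 68 − 20·log₁₀(29.1/2.2) = 68 − 22.43 = 45.57 dB SPL.
packaged HVAC unit: 88 − 20·log₁₀(16.6/2.2) = 88 − 17.55 = 70.45 dB SPL.
forklift: 92 − 20·log₁₀(8.3/2.2) = 92 − 11.53 = 80.47 dB SPL.
Σ 10^(L/10) = 1.225e+08 → L_total = 10·log₁₀(1.225e+08) = 80.88 dB SPL.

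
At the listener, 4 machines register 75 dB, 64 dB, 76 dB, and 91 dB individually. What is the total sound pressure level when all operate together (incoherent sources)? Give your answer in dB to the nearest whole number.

Incoherent sources combine by intensity addition: L_total = 10·log₁₀(Σ 10^(L_i/10)).
Σ 10^(L/10) = 10^(75/10) + 10^(64/10) + 10^(76/10) + 10^(91/10) = 1.333e+09.
L_total = 10·log₁₀(1.333e+09) = 91.25 dB.

91 dB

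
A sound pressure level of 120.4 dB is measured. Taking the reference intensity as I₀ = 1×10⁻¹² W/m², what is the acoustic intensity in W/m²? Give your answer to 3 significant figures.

1.10 W/m²

I = I₀·10^(L/10) = 10⁻¹² × 10^(120.4/10) = 10^(0.040).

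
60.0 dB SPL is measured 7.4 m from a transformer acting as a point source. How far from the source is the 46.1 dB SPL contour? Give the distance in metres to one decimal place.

36.7 m

For a point source L₁ − L₂ = 20·log₁₀(r₂/r₁), so r₂ = r₁·10^((L₁−L₂)/20).
r₂ = 7.4·10^((60.0−46.1)/20) = 7.4·10^(13.9/20) = 36.66 m.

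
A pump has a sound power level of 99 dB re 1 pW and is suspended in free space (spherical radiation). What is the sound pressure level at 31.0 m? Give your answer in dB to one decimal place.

The power spreads over a sphere of area 4π·r², so L_p = L_w − 10·log₁₀(4π·r²).
4π·r² = 1.208e+04 m², 10·log₁₀ of that is 40.819 dB.
L_p = 99 − 40.819 = 58.18 dB.

58.2 dB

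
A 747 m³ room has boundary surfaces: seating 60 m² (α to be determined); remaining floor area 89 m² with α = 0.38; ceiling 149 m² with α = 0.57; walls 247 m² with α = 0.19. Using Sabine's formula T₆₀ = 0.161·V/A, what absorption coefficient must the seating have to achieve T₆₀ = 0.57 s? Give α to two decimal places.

Required total absorption A = 0.161·747/0.57 = 210.99 m².
Absorption from the other surfaces = 89·0.38 + 149·0.57 + 247·0.19 = 165.68 m², so the seating must supply 45.31 m² over 60 m².
α = 45.31/60 = 0.755.

0.76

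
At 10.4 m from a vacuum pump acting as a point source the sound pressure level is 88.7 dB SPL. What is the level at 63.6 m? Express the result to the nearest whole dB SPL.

73 dB SPL

Point-source attenuation: ΔL = 20·log₁₀(r₂/r₁) = 20·log₁₀(63.6/10.4) = 15.728 dB.
L₂ = 88.7 − 20·log₁₀(63.6/10.4) = 88.7 − 15.728 = 72.97 dB SPL.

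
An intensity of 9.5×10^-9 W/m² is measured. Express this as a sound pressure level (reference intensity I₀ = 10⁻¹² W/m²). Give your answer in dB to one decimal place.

I/I₀ = 9.5×10^-9/10⁻¹² = 9.5×10^3, and L = 10·log₁₀(I/I₀).
L = 10·(0.9777 + 3) = 39.78 dB.

39.8 dB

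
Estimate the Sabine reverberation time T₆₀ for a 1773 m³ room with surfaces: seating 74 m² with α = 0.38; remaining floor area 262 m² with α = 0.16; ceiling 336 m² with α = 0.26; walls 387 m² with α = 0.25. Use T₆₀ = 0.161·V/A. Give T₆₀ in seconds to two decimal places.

1.12 s

Summing Sᵢαᵢ: 74·0.38 + 262·0.16 + 336·0.26 + 387·0.25 = 254.15 m².
T₆₀ = 0.161 × 1773 / 254.15 = 1.123 s.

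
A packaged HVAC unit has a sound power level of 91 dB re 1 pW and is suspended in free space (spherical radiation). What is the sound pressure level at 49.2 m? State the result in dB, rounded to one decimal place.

46.2 dB

Free-field spherical radiation: L_p = L_w − 10·log₁₀(4π·r²), r = 49.2 m.
4π·r² = 3.042e+04 m², 10·log₁₀ of that is 44.831 dB.
L_p = 91 − 44.831 = 46.17 dB.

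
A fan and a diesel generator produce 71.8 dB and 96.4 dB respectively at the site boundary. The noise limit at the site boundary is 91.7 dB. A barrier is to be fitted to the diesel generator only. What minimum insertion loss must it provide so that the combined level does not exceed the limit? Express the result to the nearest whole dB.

The untreated sources together contribute 10^(71.8/10) = 1.514e+07, i.e. 71.80 dB.
To meet 91.7 dB overall, the treated diesel generator may contribute at most 10^(91.7/10) − 1.514e+07 = 1.464e+09, i.e. 91.66 dB.
So the diesel generator must be reduced from 96.4 to 91.66 dB: IL = 4.74 dB.

5 dB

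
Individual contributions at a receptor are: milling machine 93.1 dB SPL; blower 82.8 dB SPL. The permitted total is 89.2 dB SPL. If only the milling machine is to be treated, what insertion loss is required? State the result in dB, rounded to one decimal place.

The untreated sources together contribute 10^(82.8/10) = 1.905e+08, i.e. 82.80 dB SPL.
The limit corresponds to 10^(89.2/10) = 8.318e+08; subtracting the fixed part leaves 6.412e+08 for the milling machine, i.e. 88.07 dB SPL.
So the milling machine must be reduced from 93.1 to 88.07 dB SPL: IL = 5.03 dB.

5.0 dB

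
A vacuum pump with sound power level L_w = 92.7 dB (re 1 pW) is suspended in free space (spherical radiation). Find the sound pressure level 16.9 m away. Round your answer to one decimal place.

57.2 dB

The power spreads over a sphere of area 4π·r², so L_p = L_w − 10·log₁₀(4π·r²).
4π·r² = 3589 m², 10·log₁₀ of that is 35.550 dB.
L_p = 92.7 − 35.550 = 57.15 dB.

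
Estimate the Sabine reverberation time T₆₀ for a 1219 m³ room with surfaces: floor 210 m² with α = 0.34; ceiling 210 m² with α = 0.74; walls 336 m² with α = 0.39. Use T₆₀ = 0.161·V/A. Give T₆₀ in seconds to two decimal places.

0.55 s

Total absorption A = 210·0.34 + 210·0.74 + 336·0.39 = 357.84 m² sabins.
T₆₀ = 0.161 × 1219 / 357.84 = 0.548 s.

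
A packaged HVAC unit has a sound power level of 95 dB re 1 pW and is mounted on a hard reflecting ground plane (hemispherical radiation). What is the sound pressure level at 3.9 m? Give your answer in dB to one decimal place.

75.2 dB

The power spreads over a hemisphere of area 2π·r², so L_p = L_w − 10·log₁₀(2π·r²).
2π·r² = 95.57 m², 10·log₁₀ of that is 19.803 dB.
L_p = 95 − 19.803 = 75.20 dB.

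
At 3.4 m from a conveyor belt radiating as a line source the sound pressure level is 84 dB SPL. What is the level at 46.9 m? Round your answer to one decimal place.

72.6 dB SPL

For a line source, L₂ = L₁ − 10·log₁₀(r₂/r₁).
L₂ = 84 − 10·log₁₀(46.9/3.4) = 84 − 11.397 = 72.60 dB SPL.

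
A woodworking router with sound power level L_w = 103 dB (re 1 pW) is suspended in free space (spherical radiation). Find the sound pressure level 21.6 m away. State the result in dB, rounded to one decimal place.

L_p = L_w − 10·log₁₀(4π·r²) with r = 21.6 m.
4π·r² = 5863 m², 10·log₁₀ of that is 37.681 dB.
L_p = 103 − 37.681 = 65.32 dB.

65.3 dB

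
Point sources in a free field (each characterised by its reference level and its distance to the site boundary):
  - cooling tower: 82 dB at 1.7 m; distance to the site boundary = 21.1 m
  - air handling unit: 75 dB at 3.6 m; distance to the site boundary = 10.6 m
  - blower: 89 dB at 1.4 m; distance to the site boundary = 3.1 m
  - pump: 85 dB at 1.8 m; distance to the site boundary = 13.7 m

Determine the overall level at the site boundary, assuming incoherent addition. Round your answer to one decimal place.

Apply inverse-square spreading to bring every level to the receiver, then sum 10^(L/10).
cooling tower: 82 − 20·log₁₀(21.1/1.7) = 82 − 21.88 = 60.12 dB.
air handling unit: 75 − 20·log₁₀(10.6/3.6) = 75 − 9.38 = 65.62 dB.
blower: 89 − 20·log₁₀(3.1/1.4) = 89 − 6.90 = 82.10 dB.
pump: 85 − 20·log₁₀(13.7/1.8) = 85 − 17.63 = 67.37 dB.
Σ 10^(L/10) = 1.721e+08 → L_total = 10·log₁₀(1.721e+08) = 82.36 dB.

82.4 dB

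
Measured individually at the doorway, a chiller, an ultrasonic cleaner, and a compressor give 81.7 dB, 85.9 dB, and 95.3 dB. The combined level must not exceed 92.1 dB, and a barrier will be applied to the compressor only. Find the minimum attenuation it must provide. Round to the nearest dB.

5 dB

Fixed contribution from the other sources: Σ 10^(L/10) = 10^(81.7/10) + 10^(85.9/10) = 5.370e+08 (87.30 dB).
The limit corresponds to 10^(92.1/10) = 1.622e+09; subtracting the fixed part leaves 1.085e+09 for the compressor, i.e. 90.35 dB.
Required insertion loss = 95.3 − 90.35 = 4.95 dB.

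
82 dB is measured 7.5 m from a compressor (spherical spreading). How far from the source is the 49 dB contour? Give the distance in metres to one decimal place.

335.0 m

For a point source L₁ − L₂ = 20·log₁₀(r₂/r₁), so r₂ = r₁·10^((L₁−L₂)/20).
r₂ = 7.5·10^((82−49)/20) = 7.5·10^(33.0/20) = 335.01 m.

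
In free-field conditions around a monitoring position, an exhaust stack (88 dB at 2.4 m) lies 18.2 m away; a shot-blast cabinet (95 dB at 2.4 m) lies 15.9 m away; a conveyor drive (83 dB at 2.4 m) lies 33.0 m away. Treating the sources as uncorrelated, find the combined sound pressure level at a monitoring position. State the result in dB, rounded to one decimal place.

79.2 dB

Apply inverse-square spreading to bring every level to the receiver, then sum 10^(L/10).
exhaust stack: 88 − 20·log₁₀(18.2/2.4) = 88 − 17.60 = 70.40 dB.
shot-blast cabinet: 95 − 20·log₁₀(15.9/2.4) = 95 − 16.42 = 78.58 dB.
conveyor drive: 83 − 20·log₁₀(33.0/2.4) = 83 − 22.77 = 60.23 dB.
Σ 10^(L/10) = 8.408e+07 → L_total = 10·log₁₀(8.408e+07) = 79.25 dB.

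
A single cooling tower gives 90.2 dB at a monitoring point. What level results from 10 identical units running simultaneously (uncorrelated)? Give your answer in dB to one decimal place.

100.2 dB

L_total = L₁ + 10·log₁₀ N for N identical incoherent sources.
L_total = 90.2 + 10·log₁₀(10) = 90.2 + 10.000 = 100.20 dB.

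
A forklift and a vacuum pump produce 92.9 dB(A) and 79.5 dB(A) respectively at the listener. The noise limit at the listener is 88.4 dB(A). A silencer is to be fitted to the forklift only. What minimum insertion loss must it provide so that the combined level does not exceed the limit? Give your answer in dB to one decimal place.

5.1 dB

The untreated sources together contribute 10^(79.5/10) = 8.913e+07, i.e. 79.50 dB(A).
To meet 88.4 dB(A) overall, the treated forklift may contribute at most 10^(88.4/10) − 8.913e+07 = 6.027e+08, i.e. 87.80 dB(A).
Required insertion loss = 92.9 − 87.80 = 5.10 dB.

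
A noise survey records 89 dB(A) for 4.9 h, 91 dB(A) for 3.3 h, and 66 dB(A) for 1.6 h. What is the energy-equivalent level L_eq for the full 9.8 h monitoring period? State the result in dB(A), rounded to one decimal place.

Weight each interval's intensity by its duration and average over T = 9.8 h:
Σ tᵢ·10^(Lᵢ/10) = 4.9·10^(89/10) + 3.3·10^(91/10) + 1.6·10^(66/10) = 8.053e+09.
L_eq = 10·log₁₀(8.053e+09/9.8) = 89.15 dB(A).

89.1 dB(A)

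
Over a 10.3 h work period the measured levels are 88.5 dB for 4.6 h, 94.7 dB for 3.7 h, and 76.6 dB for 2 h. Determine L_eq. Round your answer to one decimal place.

91.4 dB

Weight each interval's intensity by its duration and average over T = 10.3 h:
Σ tᵢ·10^(Lᵢ/10) = 4.6·10^(88.5/10) + 3.7·10^(94.7/10) + 2·10^(76.6/10) = 1.427e+10.
L_eq = 10·log₁₀(1.427e+10/10.3) = 91.42 dB.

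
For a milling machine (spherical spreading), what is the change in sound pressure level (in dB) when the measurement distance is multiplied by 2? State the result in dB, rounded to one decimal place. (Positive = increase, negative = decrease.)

With spherical spreading the level changes by −20·log₁₀(r₂/r₁).
ΔL = −20·log₁₀(2) = -6.02 dB.

-6.0 dB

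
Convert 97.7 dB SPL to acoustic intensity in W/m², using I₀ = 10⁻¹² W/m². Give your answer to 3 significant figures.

0.00589 W/m²

I/I₀ = 10^(97.7/10) = 5.888e+09, so I = 5.888e+09 × 10⁻¹² W/m².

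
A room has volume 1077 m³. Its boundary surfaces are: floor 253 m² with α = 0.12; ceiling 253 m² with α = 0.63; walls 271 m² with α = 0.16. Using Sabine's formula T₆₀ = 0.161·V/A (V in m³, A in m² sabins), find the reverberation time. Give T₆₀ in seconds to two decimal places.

0.74 s

A = Σ Sᵢαᵢ = 253·0.12 + 253·0.63 + 271·0.16 = 233.11 m².
T₆₀ = 0.161·V/A = 0.161·1077/233.11 = 0.744 s.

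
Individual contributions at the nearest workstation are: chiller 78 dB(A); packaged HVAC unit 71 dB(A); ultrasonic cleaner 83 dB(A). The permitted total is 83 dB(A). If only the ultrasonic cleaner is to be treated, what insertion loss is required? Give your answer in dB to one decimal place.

Everything except the ultrasonic cleaner sums to 10^(78/10) + 10^(71/10) = 7.568e+07 in linear terms, 78.79 dB(A).
To meet 83 dB(A) overall, the treated ultrasonic cleaner may contribute at most 10^(83/10) − 7.568e+07 = 1.238e+08, i.e. 80.93 dB(A).
So the ultrasonic cleaner must be reduced from 83 to 80.93 dB(A): IL = 2.07 dB.

2.1 dB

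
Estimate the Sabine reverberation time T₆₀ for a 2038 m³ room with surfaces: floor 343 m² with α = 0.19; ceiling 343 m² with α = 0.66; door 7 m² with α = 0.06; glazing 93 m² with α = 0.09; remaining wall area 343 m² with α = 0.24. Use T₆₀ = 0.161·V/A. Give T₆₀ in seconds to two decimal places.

0.86 s

Summing Sᵢαᵢ: 343·0.19 + 343·0.66 + 7·0.06 + 93·0.09 + 343·0.24 = 382.66 m².
T₆₀ = 0.161·V/A = 0.161·2038/382.66 = 0.857 s.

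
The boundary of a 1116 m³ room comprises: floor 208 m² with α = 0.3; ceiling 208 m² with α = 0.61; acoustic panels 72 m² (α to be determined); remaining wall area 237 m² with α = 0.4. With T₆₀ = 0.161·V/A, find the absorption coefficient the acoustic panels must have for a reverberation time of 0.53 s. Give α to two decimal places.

0.76

Required total absorption A = 0.161·1116/0.53 = 339.01 m².
Absorption from the other surfaces = 208·0.3 + 208·0.61 + 237·0.4 = 284.08 m², so the acoustic panels must supply 54.93 m² over 72 m².
α = 54.93/72 = 0.763.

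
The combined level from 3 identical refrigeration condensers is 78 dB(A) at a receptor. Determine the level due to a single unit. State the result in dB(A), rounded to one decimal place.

73.2 dB(A)

For N identical incoherent sources L_total = L₁ + 10·log₁₀ N, so L₁ = 78 − 10·log₁₀(3) = 78 − 4.771.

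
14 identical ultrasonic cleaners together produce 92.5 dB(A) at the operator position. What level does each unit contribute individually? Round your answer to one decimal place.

For N identical incoherent sources L_total = L₁ + 10·log₁₀ N, so L₁ = 92.5 − 10·log₁₀(14) = 92.5 − 11.461.

81.0 dB(A)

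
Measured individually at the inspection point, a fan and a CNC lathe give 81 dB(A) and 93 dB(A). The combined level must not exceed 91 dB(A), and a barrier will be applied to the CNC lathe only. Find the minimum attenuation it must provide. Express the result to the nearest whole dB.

2 dB

The untreated sources together contribute 10^(81/10) = 1.259e+08, i.e. 81.00 dB(A).
To meet 91 dB(A) overall, the treated CNC lathe may contribute at most 10^(91/10) − 1.259e+08 = 1.133e+09, i.e. 90.54 dB(A).
Required insertion loss = 93 − 90.54 = 2.46 dB.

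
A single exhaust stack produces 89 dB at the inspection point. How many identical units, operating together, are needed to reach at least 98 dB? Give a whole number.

N identical sources give L₁ + 10·log₁₀ N, so require 10·log₁₀ N ≥ 98 − 89 = 9.0 dB.
N ≥ 10^(9.0/10) = 7.943, so N = 8.

8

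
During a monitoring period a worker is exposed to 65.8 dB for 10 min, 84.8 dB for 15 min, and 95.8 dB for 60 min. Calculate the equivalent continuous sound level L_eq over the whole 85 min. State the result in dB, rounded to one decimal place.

94.4 dB

L_eq = 10·log₁₀[(1/T)·Σ tᵢ·10^(Lᵢ/10)] with T = 85 min.
Σ tᵢ·10^(Lᵢ/10) = 10·10^(65.8/10) + 15·10^(84.8/10) + 60·10^(95.8/10) = 2.327e+11.
L_eq = 10·log₁₀(2.327e+11/85) = 94.37 dB.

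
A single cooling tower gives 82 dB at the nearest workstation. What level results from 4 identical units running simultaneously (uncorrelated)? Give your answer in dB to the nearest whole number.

88 dB

N identical incoherent sources raise the level by 10·log₁₀ N.
L_total = 82 + 10·log₁₀(4) = 82 + 6.021 = 88.02 dB.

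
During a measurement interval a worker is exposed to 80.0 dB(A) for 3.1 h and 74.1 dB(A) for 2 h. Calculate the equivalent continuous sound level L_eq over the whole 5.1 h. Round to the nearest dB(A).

The energy average is taken in the linear domain: L_eq = 10·log₁₀[(Σ tᵢ·10^(Lᵢ/10))/T], T = 5.1 h.
Σ tᵢ·10^(Lᵢ/10) = 3.1·10^(80.0/10) + 2·10^(74.1/10) = 3.614e+08.
L_eq = 10·log₁₀(3.614e+08/5.1) = 78.50 dB(A).

79 dB(A)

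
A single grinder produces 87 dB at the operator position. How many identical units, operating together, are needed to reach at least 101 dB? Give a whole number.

26

The shortfall is 101 − 87 = 14.0 dB, and N units add 10·log₁₀ N, so need 10·log₁₀ N ≥ 14.0.
N ≥ 10^(14.0/10) = 25.119, so N = 26.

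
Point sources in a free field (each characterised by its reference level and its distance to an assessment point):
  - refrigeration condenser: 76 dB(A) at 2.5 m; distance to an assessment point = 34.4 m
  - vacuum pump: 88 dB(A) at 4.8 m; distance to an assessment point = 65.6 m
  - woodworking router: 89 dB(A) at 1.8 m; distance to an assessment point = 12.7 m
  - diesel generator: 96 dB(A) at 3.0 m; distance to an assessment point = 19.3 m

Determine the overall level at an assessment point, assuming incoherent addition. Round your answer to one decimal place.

First find each source's level at the receiver (point-source: −20·log₁₀(r/r_ref)), then combine on an intensity basis.
refrigeration condenser: 76 − 20·log₁₀(34.4/2.5) = 76 − 22.77 = 53.23 dB(A).
vacuum pump: 88 − 20·log₁₀(65.6/4.8) = 88 − 22.71 = 65.29 dB(A).
woodworking router: 89 − 20·log₁₀(12.7/1.8) = 89 − 16.97 = 72.03 dB(A).
diesel generator: 96 − 20·log₁₀(19.3/3.0) = 96 − 16.17 = 79.83 dB(A).
Σ 10^(L/10) = 1.157e+08 → L_total = 10·log₁₀(1.157e+08) = 80.63 dB(A).

80.6 dB(A)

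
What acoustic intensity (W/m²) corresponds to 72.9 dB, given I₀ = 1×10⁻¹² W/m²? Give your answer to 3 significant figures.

1.95e-05 W/m²

L = 10·log₁₀(I/I₀) ⇒ I = I₀·10^(L/10) = 10⁻¹² × 10^7.29.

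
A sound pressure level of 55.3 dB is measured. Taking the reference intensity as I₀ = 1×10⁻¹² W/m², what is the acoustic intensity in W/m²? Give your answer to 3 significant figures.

3.39e-07 W/m²

L = 10·log₁₀(I/I₀) ⇒ I = I₀·10^(L/10) = 10⁻¹² × 10^5.53.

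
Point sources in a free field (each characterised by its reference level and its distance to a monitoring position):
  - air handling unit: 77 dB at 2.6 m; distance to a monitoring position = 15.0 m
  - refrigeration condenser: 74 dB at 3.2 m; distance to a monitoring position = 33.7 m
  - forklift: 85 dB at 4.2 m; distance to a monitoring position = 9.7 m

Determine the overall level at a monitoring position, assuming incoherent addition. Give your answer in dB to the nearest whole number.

78 dB

First find each source's level at the receiver (point-source: −20·log₁₀(r/r_ref)), then combine on an intensity basis.
air handling unit: 77 − 20·log₁₀(15.0/2.6) = 77 − 15.22 = 61.78 dB.
refrigeration condenser: 74 − 20·log₁₀(33.7/3.2) = 74 − 20.45 = 53.55 dB.
forklift: 85 − 20·log₁₀(9.7/4.2) = 85 − 7.27 = 77.73 dB.
Σ 10^(L/10) = 6.102e+07 → L_total = 10·log₁₀(6.102e+07) = 77.85 dB.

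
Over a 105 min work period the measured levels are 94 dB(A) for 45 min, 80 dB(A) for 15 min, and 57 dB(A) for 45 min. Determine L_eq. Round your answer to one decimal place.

The energy average is taken in the linear domain: L_eq = 10·log₁₀[(Σ tᵢ·10^(Lᵢ/10))/T], T = 105 min.
Σ tᵢ·10^(Lᵢ/10) = 45·10^(94/10) + 15·10^(80/10) + 45·10^(57/10) = 1.146e+11.
L_eq = 10·log₁₀(1.146e+11/105) = 90.38 dB(A).

90.4 dB(A)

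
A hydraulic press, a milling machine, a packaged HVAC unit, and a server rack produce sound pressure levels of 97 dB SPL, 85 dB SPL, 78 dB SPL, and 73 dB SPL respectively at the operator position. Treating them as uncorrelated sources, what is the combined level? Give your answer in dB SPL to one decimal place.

Incoherent sources combine by intensity addition: L_total = 10·log₁₀(Σ 10^(L_i/10)).
Σ 10^(L/10) = 10^(97/10) + 10^(85/10) + 10^(78/10) + 10^(73/10) = 5.411e+09.
L_total = 10·log₁₀(5.411e+09) = 97.33 dB SPL.

97.3 dB SPL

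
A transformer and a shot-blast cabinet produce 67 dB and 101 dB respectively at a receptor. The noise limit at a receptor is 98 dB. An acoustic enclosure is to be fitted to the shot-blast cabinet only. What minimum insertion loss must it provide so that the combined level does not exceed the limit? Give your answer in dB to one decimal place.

Everything except the shot-blast cabinet sums to 10^(67/10) = 5.012e+06 in linear terms, 67.00 dB.
The limit corresponds to 10^(98/10) = 6.310e+09; subtracting the fixed part leaves 6.305e+09 for the shot-blast cabinet, i.e. 98.00 dB.
So the shot-blast cabinet must be reduced from 101 to 98.00 dB: IL = 3.00 dB.

3.0 dB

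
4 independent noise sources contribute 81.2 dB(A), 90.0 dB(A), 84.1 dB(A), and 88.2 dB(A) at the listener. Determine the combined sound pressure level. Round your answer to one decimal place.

Incoherent sources combine by intensity addition: L_total = 10·log₁₀(Σ 10^(L_i/10)).
Σ 10^(L/10) = 10^(81.2/10) + 10^(90.0/10) + 10^(84.1/10) + 10^(88.2/10) = 2.050e+09.
L_total = 10·log₁₀(2.050e+09) = 93.12 dB(A).

93.1 dB(A)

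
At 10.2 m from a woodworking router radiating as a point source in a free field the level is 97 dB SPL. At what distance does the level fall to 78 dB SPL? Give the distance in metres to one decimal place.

The 19.0 dB drop corresponds to a distance ratio of 10^(19.0/20) for a point source.
r₂ = 10.2·10^((97−78)/20) = 10.2·10^(19.0/20) = 90.91 m.

90.9 m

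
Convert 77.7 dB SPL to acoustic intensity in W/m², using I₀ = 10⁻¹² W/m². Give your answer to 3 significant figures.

L = 10·log₁₀(I/I₀) ⇒ I = I₀·10^(L/10) = 10⁻¹² × 10^7.77.

5.89e-05 W/m²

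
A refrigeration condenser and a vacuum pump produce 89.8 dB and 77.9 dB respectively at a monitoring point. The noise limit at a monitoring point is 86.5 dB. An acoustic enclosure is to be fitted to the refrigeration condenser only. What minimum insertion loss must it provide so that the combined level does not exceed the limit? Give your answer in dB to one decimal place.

3.9 dB

Fixed contribution from the other source: Σ 10^(L/10) = 10^(77.9/10) = 6.166e+07 (77.90 dB).
To meet 86.5 dB overall, the treated refrigeration condenser may contribute at most 10^(86.5/10) − 6.166e+07 = 3.850e+08, i.e. 85.85 dB.
Required insertion loss = 89.8 − 85.85 = 3.95 dB.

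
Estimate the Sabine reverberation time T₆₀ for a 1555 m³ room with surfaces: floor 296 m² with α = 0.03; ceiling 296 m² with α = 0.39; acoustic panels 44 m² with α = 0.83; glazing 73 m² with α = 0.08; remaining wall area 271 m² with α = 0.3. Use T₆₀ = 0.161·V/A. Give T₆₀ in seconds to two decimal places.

1.01 s

Total absorption A = 296·0.03 + 296·0.39 + 44·0.83 + 73·0.08 + 271·0.3 = 247.98 m² sabins.
T₆₀ = 0.161 × 1555 / 247.98 = 1.010 s.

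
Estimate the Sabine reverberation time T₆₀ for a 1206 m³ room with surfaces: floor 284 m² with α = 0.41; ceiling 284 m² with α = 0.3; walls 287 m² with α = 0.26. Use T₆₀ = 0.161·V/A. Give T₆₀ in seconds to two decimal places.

Total absorption A = 284·0.41 + 284·0.3 + 287·0.26 = 276.26 m² sabins.
T₆₀ = 0.161·V/A = 0.161·1206/276.26 = 0.703 s.

0.70 s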